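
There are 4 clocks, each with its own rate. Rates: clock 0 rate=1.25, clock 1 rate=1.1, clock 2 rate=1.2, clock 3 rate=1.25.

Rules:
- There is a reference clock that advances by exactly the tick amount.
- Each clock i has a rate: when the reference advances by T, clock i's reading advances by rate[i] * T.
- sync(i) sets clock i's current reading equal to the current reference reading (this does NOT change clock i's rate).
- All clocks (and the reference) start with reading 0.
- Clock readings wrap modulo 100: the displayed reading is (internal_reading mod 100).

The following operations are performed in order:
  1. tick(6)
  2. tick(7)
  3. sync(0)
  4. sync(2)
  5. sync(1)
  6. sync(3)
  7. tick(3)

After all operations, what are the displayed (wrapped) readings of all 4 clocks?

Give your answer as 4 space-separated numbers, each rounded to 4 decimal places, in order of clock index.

After op 1 tick(6): ref=6.0000 raw=[7.5000 6.6000 7.2000 7.5000]
After op 2 tick(7): ref=13.0000 raw=[16.2500 14.3000 15.6000 16.2500]
After op 3 sync(0): ref=13.0000 raw=[13.0000 14.3000 15.6000 16.2500]
After op 4 sync(2): ref=13.0000 raw=[13.0000 14.3000 13.0000 16.2500]
After op 5 sync(1): ref=13.0000 raw=[13.0000 13.0000 13.0000 16.2500]
After op 6 sync(3): ref=13.0000 raw=[13.0000 13.0000 13.0000 13.0000]
After op 7 tick(3): ref=16.0000 raw=[16.7500 16.3000 16.6000 16.7500]
Wrap final raw readings (mod 100): 16.7500 mod 100 = 16.7500; 16.3000 mod 100 = 16.3000; 16.6000 mod 100 = 16.6000; 16.7500 mod 100 = 16.7500

Answer: 16.7500 16.3000 16.6000 16.7500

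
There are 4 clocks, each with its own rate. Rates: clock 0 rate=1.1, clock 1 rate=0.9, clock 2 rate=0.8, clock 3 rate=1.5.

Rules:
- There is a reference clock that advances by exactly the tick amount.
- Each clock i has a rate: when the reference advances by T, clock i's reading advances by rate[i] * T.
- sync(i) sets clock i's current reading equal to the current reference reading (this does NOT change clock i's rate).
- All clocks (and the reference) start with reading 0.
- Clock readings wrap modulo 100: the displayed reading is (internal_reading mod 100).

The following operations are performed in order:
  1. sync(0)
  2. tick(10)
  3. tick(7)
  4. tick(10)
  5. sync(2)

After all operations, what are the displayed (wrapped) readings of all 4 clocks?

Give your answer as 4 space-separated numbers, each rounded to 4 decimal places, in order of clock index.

After op 1 sync(0): ref=0.0000 raw=[0.0000 0.0000 0.0000 0.0000]
After op 2 tick(10): ref=10.0000 raw=[11.0000 9.0000 8.0000 15.0000]
After op 3 tick(7): ref=17.0000 raw=[18.7000 15.3000 13.6000 25.5000]
After op 4 tick(10): ref=27.0000 raw=[29.7000 24.3000 21.6000 40.5000]
After op 5 sync(2): ref=27.0000 raw=[29.7000 24.3000 27.0000 40.5000]
Wrap final raw readings (mod 100): 29.7000 mod 100 = 29.7000; 24.3000 mod 100 = 24.3000; 27.0000 mod 100 = 27.0000; 40.5000 mod 100 = 40.5000

Answer: 29.7000 24.3000 27.0000 40.5000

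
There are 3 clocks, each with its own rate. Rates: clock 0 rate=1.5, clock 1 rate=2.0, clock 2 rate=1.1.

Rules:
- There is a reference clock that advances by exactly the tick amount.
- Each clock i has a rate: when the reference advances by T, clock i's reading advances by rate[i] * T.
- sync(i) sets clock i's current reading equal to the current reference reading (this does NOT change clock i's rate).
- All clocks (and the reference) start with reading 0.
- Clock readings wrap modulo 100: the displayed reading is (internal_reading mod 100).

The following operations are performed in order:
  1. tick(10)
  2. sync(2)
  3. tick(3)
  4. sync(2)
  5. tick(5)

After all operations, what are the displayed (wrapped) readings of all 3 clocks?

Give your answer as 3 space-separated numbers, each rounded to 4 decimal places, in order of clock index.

After op 1 tick(10): ref=10.0000 raw=[15.0000 20.0000 11.0000]
After op 2 sync(2): ref=10.0000 raw=[15.0000 20.0000 10.0000]
After op 3 tick(3): ref=13.0000 raw=[19.5000 26.0000 13.3000]
After op 4 sync(2): ref=13.0000 raw=[19.5000 26.0000 13.0000]
After op 5 tick(5): ref=18.0000 raw=[27.0000 36.0000 18.5000]
Wrap final raw readings (mod 100): 27.0000 mod 100 = 27.0000; 36.0000 mod 100 = 36.0000; 18.5000 mod 100 = 18.5000

Answer: 27.0000 36.0000 18.5000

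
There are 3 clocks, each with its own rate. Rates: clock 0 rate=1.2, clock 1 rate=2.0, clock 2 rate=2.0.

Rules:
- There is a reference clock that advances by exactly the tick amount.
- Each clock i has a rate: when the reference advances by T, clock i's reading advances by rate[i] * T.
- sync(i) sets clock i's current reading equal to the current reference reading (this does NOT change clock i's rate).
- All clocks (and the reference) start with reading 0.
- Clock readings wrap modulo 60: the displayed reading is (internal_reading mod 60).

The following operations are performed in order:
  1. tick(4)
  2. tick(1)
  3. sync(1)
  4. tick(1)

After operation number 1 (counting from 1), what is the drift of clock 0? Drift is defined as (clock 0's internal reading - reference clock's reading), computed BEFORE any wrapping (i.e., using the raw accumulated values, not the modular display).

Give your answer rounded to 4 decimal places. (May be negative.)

After op 1 tick(4): ref=4.0000 raw=[4.8000 8.0000 8.0000]
Drift of clock 0 after op 1: 4.8000 - 4.0000 = 0.8000

Answer: 0.8000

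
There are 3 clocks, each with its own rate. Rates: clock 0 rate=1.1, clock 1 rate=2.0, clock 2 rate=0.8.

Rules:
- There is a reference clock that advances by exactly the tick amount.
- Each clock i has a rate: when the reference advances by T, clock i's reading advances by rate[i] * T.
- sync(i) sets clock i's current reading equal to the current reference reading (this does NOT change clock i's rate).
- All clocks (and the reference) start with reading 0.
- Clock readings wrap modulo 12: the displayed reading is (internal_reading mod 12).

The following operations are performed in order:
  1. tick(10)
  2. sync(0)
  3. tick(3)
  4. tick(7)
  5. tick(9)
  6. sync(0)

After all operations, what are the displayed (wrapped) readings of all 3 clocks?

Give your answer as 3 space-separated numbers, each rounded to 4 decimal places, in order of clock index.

After op 1 tick(10): ref=10.0000 raw=[11.0000 20.0000 8.0000]
After op 2 sync(0): ref=10.0000 raw=[10.0000 20.0000 8.0000]
After op 3 tick(3): ref=13.0000 raw=[13.3000 26.0000 10.4000]
After op 4 tick(7): ref=20.0000 raw=[21.0000 40.0000 16.0000]
After op 5 tick(9): ref=29.0000 raw=[30.9000 58.0000 23.2000]
After op 6 sync(0): ref=29.0000 raw=[29.0000 58.0000 23.2000]
Wrap final raw readings (mod 12): 29.0000 mod 12 = 5.0000; 58.0000 mod 12 = 10.0000; 23.2000 mod 12 = 11.2000

Answer: 5.0000 10.0000 11.2000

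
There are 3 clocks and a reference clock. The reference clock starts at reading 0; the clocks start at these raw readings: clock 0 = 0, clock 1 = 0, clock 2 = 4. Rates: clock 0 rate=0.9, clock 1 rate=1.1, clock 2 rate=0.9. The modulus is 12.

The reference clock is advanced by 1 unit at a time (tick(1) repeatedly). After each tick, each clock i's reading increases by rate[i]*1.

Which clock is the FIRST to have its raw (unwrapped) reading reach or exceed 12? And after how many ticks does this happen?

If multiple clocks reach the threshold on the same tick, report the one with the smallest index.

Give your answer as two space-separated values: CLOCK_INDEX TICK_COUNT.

Answer: 2 9

Derivation:
clock 0: start=0, rate=0.9, needs 12-0 = 12; ticks = ceil(12/0.9) = ceil(13.3333) = 14; reading at tick 14 = 0 + 0.9*14 = 12.6000
clock 1: start=0, rate=1.1, needs 12-0 = 12; ticks = ceil(12/1.1) = ceil(10.9091) = 11; reading at tick 11 = 0 + 1.1*11 = 12.1000
clock 2: start=4, rate=0.9, needs 12-4 = 8; ticks = ceil(8/0.9) = ceil(8.8889) = 9; reading at tick 9 = 4 + 0.9*9 = 12.1000
Minimum tick count = 9; winners = [2]; smallest index = 2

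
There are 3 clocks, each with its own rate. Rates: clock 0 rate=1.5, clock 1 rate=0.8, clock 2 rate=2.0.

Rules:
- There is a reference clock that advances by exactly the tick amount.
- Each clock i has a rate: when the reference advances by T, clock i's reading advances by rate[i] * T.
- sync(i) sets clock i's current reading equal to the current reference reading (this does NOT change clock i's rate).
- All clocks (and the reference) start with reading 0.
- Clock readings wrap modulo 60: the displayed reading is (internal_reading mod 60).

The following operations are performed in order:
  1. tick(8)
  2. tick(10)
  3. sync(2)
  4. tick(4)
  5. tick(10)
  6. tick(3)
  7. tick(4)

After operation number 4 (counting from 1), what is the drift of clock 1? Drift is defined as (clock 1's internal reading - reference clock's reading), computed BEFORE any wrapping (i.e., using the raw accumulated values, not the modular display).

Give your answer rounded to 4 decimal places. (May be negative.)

Answer: -4.4000

Derivation:
After op 1 tick(8): ref=8.0000 raw=[12.0000 6.4000 16.0000]
After op 2 tick(10): ref=18.0000 raw=[27.0000 14.4000 36.0000]
After op 3 sync(2): ref=18.0000 raw=[27.0000 14.4000 18.0000]
After op 4 tick(4): ref=22.0000 raw=[33.0000 17.6000 26.0000]
Drift of clock 1 after op 4: 17.6000 - 22.0000 = -4.4000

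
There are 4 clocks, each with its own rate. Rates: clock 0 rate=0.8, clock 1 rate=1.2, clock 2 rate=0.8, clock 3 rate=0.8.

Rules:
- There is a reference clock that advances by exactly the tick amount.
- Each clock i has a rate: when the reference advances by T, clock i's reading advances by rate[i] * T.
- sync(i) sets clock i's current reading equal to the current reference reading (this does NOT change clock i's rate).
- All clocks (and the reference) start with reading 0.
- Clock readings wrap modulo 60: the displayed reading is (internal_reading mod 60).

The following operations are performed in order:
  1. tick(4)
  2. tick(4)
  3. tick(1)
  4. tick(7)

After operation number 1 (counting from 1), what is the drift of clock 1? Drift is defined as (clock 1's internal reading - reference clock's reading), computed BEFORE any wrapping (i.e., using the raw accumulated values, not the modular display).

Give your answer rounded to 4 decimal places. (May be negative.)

Answer: 0.8000

Derivation:
After op 1 tick(4): ref=4.0000 raw=[3.2000 4.8000 3.2000 3.2000]
Drift of clock 1 after op 1: 4.8000 - 4.0000 = 0.8000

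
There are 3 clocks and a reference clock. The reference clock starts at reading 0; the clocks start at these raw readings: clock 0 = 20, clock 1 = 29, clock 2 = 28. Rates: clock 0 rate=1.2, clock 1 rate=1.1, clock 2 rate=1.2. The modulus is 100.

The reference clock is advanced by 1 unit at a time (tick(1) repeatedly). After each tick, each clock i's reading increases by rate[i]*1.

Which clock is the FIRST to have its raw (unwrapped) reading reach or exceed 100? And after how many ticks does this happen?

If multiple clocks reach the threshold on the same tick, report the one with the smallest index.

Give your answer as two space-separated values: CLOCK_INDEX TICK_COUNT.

clock 0: start=20, rate=1.2, needs 100-20 = 80; ticks = ceil(80/1.2) = ceil(66.6667) = 67; reading at tick 67 = 20 + 1.2*67 = 100.4000
clock 1: start=29, rate=1.1, needs 100-29 = 71; ticks = ceil(71/1.1) = ceil(64.5455) = 65; reading at tick 65 = 29 + 1.1*65 = 100.5000
clock 2: start=28, rate=1.2, needs 100-28 = 72; ticks = ceil(72/1.2) = ceil(60.0000) = 60; reading at tick 60 = 28 + 1.2*60 = 100.0000
Minimum tick count = 60; winners = [2]; smallest index = 2

Answer: 2 60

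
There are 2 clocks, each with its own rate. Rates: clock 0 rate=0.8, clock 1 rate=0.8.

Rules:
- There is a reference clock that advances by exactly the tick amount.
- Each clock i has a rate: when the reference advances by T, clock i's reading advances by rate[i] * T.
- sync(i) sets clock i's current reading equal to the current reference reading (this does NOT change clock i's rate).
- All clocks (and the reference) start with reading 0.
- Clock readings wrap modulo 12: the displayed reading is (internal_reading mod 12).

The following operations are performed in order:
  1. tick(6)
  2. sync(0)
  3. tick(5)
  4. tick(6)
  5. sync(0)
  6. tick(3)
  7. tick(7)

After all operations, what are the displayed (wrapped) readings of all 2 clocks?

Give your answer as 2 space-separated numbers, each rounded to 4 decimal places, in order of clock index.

After op 1 tick(6): ref=6.0000 raw=[4.8000 4.8000]
After op 2 sync(0): ref=6.0000 raw=[6.0000 4.8000]
After op 3 tick(5): ref=11.0000 raw=[10.0000 8.8000]
After op 4 tick(6): ref=17.0000 raw=[14.8000 13.6000]
After op 5 sync(0): ref=17.0000 raw=[17.0000 13.6000]
After op 6 tick(3): ref=20.0000 raw=[19.4000 16.0000]
After op 7 tick(7): ref=27.0000 raw=[25.0000 21.6000]
Wrap final raw readings (mod 12): 25.0000 mod 12 = 1.0000; 21.6000 mod 12 = 9.6000

Answer: 1.0000 9.6000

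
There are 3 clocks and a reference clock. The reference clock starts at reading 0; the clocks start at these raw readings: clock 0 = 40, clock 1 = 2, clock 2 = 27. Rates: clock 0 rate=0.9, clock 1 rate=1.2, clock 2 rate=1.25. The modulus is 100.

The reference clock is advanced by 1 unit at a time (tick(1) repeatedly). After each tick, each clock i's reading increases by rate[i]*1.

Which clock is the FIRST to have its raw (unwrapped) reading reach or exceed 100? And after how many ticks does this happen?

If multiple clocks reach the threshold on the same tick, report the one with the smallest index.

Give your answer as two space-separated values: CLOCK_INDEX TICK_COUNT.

clock 0: start=40, rate=0.9, needs 100-40 = 60; ticks = ceil(60/0.9) = ceil(66.6667) = 67; reading at tick 67 = 40 + 0.9*67 = 100.3000
clock 1: start=2, rate=1.2, needs 100-2 = 98; ticks = ceil(98/1.2) = ceil(81.6667) = 82; reading at tick 82 = 2 + 1.2*82 = 100.4000
clock 2: start=27, rate=1.25, needs 100-27 = 73; ticks = ceil(73/1.25) = ceil(58.4000) = 59; reading at tick 59 = 27 + 1.25*59 = 100.7500
Minimum tick count = 59; winners = [2]; smallest index = 2

Answer: 2 59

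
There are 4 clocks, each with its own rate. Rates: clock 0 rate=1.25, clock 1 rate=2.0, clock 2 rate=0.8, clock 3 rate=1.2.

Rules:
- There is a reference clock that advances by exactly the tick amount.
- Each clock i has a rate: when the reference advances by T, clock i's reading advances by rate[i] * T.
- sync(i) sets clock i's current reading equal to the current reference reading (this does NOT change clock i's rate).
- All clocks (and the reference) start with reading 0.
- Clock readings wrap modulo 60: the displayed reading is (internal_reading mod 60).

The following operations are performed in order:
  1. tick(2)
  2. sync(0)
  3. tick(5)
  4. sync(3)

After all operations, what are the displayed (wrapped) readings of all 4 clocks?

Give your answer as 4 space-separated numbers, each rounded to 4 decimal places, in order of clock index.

After op 1 tick(2): ref=2.0000 raw=[2.5000 4.0000 1.6000 2.4000]
After op 2 sync(0): ref=2.0000 raw=[2.0000 4.0000 1.6000 2.4000]
After op 3 tick(5): ref=7.0000 raw=[8.2500 14.0000 5.6000 8.4000]
After op 4 sync(3): ref=7.0000 raw=[8.2500 14.0000 5.6000 7.0000]
Wrap final raw readings (mod 60): 8.2500 mod 60 = 8.2500; 14.0000 mod 60 = 14.0000; 5.6000 mod 60 = 5.6000; 7.0000 mod 60 = 7.0000

Answer: 8.2500 14.0000 5.6000 7.0000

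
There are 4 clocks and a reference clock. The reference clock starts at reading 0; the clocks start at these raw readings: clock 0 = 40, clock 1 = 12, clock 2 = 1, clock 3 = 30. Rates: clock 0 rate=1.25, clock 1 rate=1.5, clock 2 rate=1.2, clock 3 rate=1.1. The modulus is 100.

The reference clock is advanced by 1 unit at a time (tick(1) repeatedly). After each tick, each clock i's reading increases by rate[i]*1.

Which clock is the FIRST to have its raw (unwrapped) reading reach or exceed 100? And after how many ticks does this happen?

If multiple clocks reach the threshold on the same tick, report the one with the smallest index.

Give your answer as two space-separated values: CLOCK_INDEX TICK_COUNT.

clock 0: start=40, rate=1.25, needs 100-40 = 60; ticks = ceil(60/1.25) = ceil(48.0000) = 48; reading at tick 48 = 40 + 1.25*48 = 100.0000
clock 1: start=12, rate=1.5, needs 100-12 = 88; ticks = ceil(88/1.5) = ceil(58.6667) = 59; reading at tick 59 = 12 + 1.5*59 = 100.5000
clock 2: start=1, rate=1.2, needs 100-1 = 99; ticks = ceil(99/1.2) = ceil(82.5000) = 83; reading at tick 83 = 1 + 1.2*83 = 100.6000
clock 3: start=30, rate=1.1, needs 100-30 = 70; ticks = ceil(70/1.1) = ceil(63.6364) = 64; reading at tick 64 = 30 + 1.1*64 = 100.4000
Minimum tick count = 48; winners = [0]; smallest index = 0

Answer: 0 48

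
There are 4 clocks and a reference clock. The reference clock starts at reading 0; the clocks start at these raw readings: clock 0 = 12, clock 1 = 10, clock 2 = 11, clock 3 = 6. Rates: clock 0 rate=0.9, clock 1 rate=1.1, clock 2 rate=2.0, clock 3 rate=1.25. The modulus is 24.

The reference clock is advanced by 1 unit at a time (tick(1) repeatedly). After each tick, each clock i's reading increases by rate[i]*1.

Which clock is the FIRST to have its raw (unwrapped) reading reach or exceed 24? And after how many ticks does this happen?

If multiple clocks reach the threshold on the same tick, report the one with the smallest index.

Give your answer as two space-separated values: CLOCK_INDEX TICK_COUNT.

clock 0: start=12, rate=0.9, needs 24-12 = 12; ticks = ceil(12/0.9) = ceil(13.3333) = 14; reading at tick 14 = 12 + 0.9*14 = 24.6000
clock 1: start=10, rate=1.1, needs 24-10 = 14; ticks = ceil(14/1.1) = ceil(12.7273) = 13; reading at tick 13 = 10 + 1.1*13 = 24.3000
clock 2: start=11, rate=2.0, needs 24-11 = 13; ticks = ceil(13/2.0) = ceil(6.5000) = 7; reading at tick 7 = 11 + 2.0*7 = 25.0000
clock 3: start=6, rate=1.25, needs 24-6 = 18; ticks = ceil(18/1.25) = ceil(14.4000) = 15; reading at tick 15 = 6 + 1.25*15 = 24.7500
Minimum tick count = 7; winners = [2]; smallest index = 2

Answer: 2 7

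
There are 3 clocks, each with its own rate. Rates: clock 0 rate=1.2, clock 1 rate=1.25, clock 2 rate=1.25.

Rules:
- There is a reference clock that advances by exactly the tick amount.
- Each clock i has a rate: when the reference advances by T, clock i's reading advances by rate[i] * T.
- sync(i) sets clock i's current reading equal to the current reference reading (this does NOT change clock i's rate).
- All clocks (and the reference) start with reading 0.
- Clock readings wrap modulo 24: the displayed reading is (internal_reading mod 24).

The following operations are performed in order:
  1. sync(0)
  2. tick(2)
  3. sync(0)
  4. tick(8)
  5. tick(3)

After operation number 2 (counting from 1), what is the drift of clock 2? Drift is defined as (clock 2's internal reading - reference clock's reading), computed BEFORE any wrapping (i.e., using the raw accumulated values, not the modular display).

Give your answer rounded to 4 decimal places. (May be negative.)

Answer: 0.5000

Derivation:
After op 1 sync(0): ref=0.0000 raw=[0.0000 0.0000 0.0000]
After op 2 tick(2): ref=2.0000 raw=[2.4000 2.5000 2.5000]
Drift of clock 2 after op 2: 2.5000 - 2.0000 = 0.5000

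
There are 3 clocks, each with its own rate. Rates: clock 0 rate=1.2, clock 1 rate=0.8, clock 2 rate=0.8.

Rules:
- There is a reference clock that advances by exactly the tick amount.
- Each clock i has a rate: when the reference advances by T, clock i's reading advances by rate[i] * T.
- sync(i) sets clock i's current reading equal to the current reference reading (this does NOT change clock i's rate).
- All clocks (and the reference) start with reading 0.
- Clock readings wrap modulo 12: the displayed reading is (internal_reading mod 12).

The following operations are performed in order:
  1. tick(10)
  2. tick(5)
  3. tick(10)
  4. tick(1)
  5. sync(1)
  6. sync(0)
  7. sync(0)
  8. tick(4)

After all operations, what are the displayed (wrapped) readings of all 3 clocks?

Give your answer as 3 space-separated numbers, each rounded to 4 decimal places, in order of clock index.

After op 1 tick(10): ref=10.0000 raw=[12.0000 8.0000 8.0000]
After op 2 tick(5): ref=15.0000 raw=[18.0000 12.0000 12.0000]
After op 3 tick(10): ref=25.0000 raw=[30.0000 20.0000 20.0000]
After op 4 tick(1): ref=26.0000 raw=[31.2000 20.8000 20.8000]
After op 5 sync(1): ref=26.0000 raw=[31.2000 26.0000 20.8000]
After op 6 sync(0): ref=26.0000 raw=[26.0000 26.0000 20.8000]
After op 7 sync(0): ref=26.0000 raw=[26.0000 26.0000 20.8000]
After op 8 tick(4): ref=30.0000 raw=[30.8000 29.2000 24.0000]
Wrap final raw readings (mod 12): 30.8000 mod 12 = 6.8000; 29.2000 mod 12 = 5.2000; 24.0000 mod 12 = 0.0000

Answer: 6.8000 5.2000 0.0000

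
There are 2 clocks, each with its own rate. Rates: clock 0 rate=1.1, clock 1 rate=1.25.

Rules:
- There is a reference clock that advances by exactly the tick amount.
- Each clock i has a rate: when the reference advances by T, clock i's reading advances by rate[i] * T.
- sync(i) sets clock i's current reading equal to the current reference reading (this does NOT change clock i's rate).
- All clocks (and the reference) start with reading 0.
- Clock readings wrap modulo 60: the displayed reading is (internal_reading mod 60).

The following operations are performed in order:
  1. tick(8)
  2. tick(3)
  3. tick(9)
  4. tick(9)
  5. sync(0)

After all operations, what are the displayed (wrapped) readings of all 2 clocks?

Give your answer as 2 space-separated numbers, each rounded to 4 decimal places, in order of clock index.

After op 1 tick(8): ref=8.0000 raw=[8.8000 10.0000]
After op 2 tick(3): ref=11.0000 raw=[12.1000 13.7500]
After op 3 tick(9): ref=20.0000 raw=[22.0000 25.0000]
After op 4 tick(9): ref=29.0000 raw=[31.9000 36.2500]
After op 5 sync(0): ref=29.0000 raw=[29.0000 36.2500]
Wrap final raw readings (mod 60): 29.0000 mod 60 = 29.0000; 36.2500 mod 60 = 36.2500

Answer: 29.0000 36.2500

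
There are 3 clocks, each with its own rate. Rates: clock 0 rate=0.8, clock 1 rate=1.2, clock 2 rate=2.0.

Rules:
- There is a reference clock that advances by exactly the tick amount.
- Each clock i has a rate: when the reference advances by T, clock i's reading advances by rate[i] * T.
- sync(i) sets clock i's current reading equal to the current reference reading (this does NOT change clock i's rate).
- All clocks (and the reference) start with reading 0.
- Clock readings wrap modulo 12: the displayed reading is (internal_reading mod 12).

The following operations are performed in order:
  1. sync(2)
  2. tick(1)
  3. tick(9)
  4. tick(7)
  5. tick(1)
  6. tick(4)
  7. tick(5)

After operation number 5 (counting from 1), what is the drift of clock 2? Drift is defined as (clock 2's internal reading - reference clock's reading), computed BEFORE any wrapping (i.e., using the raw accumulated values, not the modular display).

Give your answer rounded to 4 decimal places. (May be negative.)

After op 1 sync(2): ref=0.0000 raw=[0.0000 0.0000 0.0000]
After op 2 tick(1): ref=1.0000 raw=[0.8000 1.2000 2.0000]
After op 3 tick(9): ref=10.0000 raw=[8.0000 12.0000 20.0000]
After op 4 tick(7): ref=17.0000 raw=[13.6000 20.4000 34.0000]
After op 5 tick(1): ref=18.0000 raw=[14.4000 21.6000 36.0000]
Drift of clock 2 after op 5: 36.0000 - 18.0000 = 18.0000

Answer: 18.0000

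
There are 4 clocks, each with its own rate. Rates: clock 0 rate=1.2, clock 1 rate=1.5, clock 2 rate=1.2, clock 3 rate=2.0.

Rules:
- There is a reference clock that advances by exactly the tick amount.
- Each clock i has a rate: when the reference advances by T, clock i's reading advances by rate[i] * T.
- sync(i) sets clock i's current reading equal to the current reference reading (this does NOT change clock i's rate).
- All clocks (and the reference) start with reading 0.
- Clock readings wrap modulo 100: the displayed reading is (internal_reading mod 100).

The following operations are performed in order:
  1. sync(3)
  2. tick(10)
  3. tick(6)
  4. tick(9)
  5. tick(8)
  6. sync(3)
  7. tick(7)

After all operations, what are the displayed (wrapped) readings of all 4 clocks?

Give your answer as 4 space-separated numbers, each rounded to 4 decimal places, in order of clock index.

After op 1 sync(3): ref=0.0000 raw=[0.0000 0.0000 0.0000 0.0000]
After op 2 tick(10): ref=10.0000 raw=[12.0000 15.0000 12.0000 20.0000]
After op 3 tick(6): ref=16.0000 raw=[19.2000 24.0000 19.2000 32.0000]
After op 4 tick(9): ref=25.0000 raw=[30.0000 37.5000 30.0000 50.0000]
After op 5 tick(8): ref=33.0000 raw=[39.6000 49.5000 39.6000 66.0000]
After op 6 sync(3): ref=33.0000 raw=[39.6000 49.5000 39.6000 33.0000]
After op 7 tick(7): ref=40.0000 raw=[48.0000 60.0000 48.0000 47.0000]
Wrap final raw readings (mod 100): 48.0000 mod 100 = 48.0000; 60.0000 mod 100 = 60.0000; 48.0000 mod 100 = 48.0000; 47.0000 mod 100 = 47.0000

Answer: 48.0000 60.0000 48.0000 47.0000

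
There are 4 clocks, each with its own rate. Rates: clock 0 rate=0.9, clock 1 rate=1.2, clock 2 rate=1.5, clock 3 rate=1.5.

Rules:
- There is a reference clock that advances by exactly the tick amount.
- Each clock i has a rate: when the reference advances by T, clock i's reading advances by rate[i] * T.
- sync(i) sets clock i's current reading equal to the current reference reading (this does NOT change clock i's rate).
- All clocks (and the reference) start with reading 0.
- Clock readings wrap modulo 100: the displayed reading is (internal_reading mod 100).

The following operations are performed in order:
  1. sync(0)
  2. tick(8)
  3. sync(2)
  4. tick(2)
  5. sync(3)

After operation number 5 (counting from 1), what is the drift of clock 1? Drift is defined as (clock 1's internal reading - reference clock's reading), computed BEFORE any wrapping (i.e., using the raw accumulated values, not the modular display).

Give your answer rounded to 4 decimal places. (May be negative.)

After op 1 sync(0): ref=0.0000 raw=[0.0000 0.0000 0.0000 0.0000]
After op 2 tick(8): ref=8.0000 raw=[7.2000 9.6000 12.0000 12.0000]
After op 3 sync(2): ref=8.0000 raw=[7.2000 9.6000 8.0000 12.0000]
After op 4 tick(2): ref=10.0000 raw=[9.0000 12.0000 11.0000 15.0000]
After op 5 sync(3): ref=10.0000 raw=[9.0000 12.0000 11.0000 10.0000]
Drift of clock 1 after op 5: 12.0000 - 10.0000 = 2.0000

Answer: 2.0000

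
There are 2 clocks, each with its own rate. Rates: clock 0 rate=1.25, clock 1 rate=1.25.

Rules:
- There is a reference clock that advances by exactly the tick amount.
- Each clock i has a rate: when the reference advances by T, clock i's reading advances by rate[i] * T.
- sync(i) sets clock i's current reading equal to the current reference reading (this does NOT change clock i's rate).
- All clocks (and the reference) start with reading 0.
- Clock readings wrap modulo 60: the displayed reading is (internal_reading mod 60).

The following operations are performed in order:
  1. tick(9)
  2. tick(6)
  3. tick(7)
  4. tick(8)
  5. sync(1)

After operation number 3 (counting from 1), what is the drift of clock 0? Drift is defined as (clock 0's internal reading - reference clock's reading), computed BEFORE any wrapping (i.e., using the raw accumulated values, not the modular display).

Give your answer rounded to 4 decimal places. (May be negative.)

Answer: 5.5000

Derivation:
After op 1 tick(9): ref=9.0000 raw=[11.2500 11.2500]
After op 2 tick(6): ref=15.0000 raw=[18.7500 18.7500]
After op 3 tick(7): ref=22.0000 raw=[27.5000 27.5000]
Drift of clock 0 after op 3: 27.5000 - 22.0000 = 5.5000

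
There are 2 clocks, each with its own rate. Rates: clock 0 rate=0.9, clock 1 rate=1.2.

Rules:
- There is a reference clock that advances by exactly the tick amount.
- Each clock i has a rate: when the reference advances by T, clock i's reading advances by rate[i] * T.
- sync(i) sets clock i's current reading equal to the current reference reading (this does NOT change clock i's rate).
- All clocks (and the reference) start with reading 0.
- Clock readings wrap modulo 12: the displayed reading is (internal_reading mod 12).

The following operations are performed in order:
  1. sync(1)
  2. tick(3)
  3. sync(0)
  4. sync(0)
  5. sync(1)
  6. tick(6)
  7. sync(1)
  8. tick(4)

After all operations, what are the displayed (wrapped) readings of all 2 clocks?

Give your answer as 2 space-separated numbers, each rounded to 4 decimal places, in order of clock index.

After op 1 sync(1): ref=0.0000 raw=[0.0000 0.0000]
After op 2 tick(3): ref=3.0000 raw=[2.7000 3.6000]
After op 3 sync(0): ref=3.0000 raw=[3.0000 3.6000]
After op 4 sync(0): ref=3.0000 raw=[3.0000 3.6000]
After op 5 sync(1): ref=3.0000 raw=[3.0000 3.0000]
After op 6 tick(6): ref=9.0000 raw=[8.4000 10.2000]
After op 7 sync(1): ref=9.0000 raw=[8.4000 9.0000]
After op 8 tick(4): ref=13.0000 raw=[12.0000 13.8000]
Wrap final raw readings (mod 12): 12.0000 mod 12 = 0.0000; 13.8000 mod 12 = 1.8000

Answer: 0.0000 1.8000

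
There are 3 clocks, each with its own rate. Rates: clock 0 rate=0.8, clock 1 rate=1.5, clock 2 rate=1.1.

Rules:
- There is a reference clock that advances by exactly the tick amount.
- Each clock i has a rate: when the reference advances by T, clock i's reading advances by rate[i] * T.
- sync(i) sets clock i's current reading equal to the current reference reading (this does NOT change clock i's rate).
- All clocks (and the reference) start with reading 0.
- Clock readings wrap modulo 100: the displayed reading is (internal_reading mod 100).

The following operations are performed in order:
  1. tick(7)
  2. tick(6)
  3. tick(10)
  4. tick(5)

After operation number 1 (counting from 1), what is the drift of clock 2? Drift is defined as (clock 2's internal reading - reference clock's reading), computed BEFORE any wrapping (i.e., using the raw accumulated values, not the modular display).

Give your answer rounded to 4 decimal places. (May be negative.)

Answer: 0.7000

Derivation:
After op 1 tick(7): ref=7.0000 raw=[5.6000 10.5000 7.7000]
Drift of clock 2 after op 1: 7.7000 - 7.0000 = 0.7000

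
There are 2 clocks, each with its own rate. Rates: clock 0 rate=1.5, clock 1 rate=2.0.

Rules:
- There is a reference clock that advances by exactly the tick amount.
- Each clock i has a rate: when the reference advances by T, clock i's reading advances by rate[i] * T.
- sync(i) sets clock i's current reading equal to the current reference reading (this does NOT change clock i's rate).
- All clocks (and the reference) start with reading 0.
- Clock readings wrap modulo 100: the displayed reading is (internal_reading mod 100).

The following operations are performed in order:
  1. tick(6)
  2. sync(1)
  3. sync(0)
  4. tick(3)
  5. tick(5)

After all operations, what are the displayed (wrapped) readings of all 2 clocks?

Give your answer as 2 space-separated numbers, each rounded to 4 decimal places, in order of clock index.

After op 1 tick(6): ref=6.0000 raw=[9.0000 12.0000]
After op 2 sync(1): ref=6.0000 raw=[9.0000 6.0000]
After op 3 sync(0): ref=6.0000 raw=[6.0000 6.0000]
After op 4 tick(3): ref=9.0000 raw=[10.5000 12.0000]
After op 5 tick(5): ref=14.0000 raw=[18.0000 22.0000]
Wrap final raw readings (mod 100): 18.0000 mod 100 = 18.0000; 22.0000 mod 100 = 22.0000

Answer: 18.0000 22.0000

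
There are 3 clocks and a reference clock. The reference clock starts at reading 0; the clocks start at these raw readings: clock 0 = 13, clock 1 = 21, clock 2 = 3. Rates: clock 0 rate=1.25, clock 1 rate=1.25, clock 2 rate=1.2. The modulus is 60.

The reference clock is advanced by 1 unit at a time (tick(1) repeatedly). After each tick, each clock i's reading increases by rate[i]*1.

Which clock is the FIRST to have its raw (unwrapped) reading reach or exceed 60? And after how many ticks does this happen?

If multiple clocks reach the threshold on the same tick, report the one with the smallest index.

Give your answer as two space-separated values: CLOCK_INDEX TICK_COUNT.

Answer: 1 32

Derivation:
clock 0: start=13, rate=1.25, needs 60-13 = 47; ticks = ceil(47/1.25) = ceil(37.6000) = 38; reading at tick 38 = 13 + 1.25*38 = 60.5000
clock 1: start=21, rate=1.25, needs 60-21 = 39; ticks = ceil(39/1.25) = ceil(31.2000) = 32; reading at tick 32 = 21 + 1.25*32 = 61.0000
clock 2: start=3, rate=1.2, needs 60-3 = 57; ticks = ceil(57/1.2) = ceil(47.5000) = 48; reading at tick 48 = 3 + 1.2*48 = 60.6000
Minimum tick count = 32; winners = [1]; smallest index = 1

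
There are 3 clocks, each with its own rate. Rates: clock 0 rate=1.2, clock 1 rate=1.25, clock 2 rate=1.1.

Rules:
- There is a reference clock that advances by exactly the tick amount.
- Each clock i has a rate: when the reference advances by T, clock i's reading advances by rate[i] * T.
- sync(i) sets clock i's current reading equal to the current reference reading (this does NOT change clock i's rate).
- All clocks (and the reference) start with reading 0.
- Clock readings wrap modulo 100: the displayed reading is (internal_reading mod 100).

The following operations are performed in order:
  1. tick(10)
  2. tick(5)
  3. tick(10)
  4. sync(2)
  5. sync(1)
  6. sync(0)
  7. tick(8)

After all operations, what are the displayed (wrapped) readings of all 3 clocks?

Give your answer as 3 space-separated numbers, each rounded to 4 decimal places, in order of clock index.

Answer: 34.6000 35.0000 33.8000

Derivation:
After op 1 tick(10): ref=10.0000 raw=[12.0000 12.5000 11.0000]
After op 2 tick(5): ref=15.0000 raw=[18.0000 18.7500 16.5000]
After op 3 tick(10): ref=25.0000 raw=[30.0000 31.2500 27.5000]
After op 4 sync(2): ref=25.0000 raw=[30.0000 31.2500 25.0000]
After op 5 sync(1): ref=25.0000 raw=[30.0000 25.0000 25.0000]
After op 6 sync(0): ref=25.0000 raw=[25.0000 25.0000 25.0000]
After op 7 tick(8): ref=33.0000 raw=[34.6000 35.0000 33.8000]
Wrap final raw readings (mod 100): 34.6000 mod 100 = 34.6000; 35.0000 mod 100 = 35.0000; 33.8000 mod 100 = 33.8000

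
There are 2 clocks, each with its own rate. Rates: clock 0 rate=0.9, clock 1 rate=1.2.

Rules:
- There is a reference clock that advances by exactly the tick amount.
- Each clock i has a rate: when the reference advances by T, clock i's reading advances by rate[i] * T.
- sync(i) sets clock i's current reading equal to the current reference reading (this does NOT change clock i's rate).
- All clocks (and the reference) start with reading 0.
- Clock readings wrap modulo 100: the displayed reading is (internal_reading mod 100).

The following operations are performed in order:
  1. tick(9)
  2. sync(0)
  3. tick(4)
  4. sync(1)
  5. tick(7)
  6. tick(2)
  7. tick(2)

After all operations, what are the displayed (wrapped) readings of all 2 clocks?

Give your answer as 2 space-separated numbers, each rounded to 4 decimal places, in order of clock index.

After op 1 tick(9): ref=9.0000 raw=[8.1000 10.8000]
After op 2 sync(0): ref=9.0000 raw=[9.0000 10.8000]
After op 3 tick(4): ref=13.0000 raw=[12.6000 15.6000]
After op 4 sync(1): ref=13.0000 raw=[12.6000 13.0000]
After op 5 tick(7): ref=20.0000 raw=[18.9000 21.4000]
After op 6 tick(2): ref=22.0000 raw=[20.7000 23.8000]
After op 7 tick(2): ref=24.0000 raw=[22.5000 26.2000]
Wrap final raw readings (mod 100): 22.5000 mod 100 = 22.5000; 26.2000 mod 100 = 26.2000

Answer: 22.5000 26.2000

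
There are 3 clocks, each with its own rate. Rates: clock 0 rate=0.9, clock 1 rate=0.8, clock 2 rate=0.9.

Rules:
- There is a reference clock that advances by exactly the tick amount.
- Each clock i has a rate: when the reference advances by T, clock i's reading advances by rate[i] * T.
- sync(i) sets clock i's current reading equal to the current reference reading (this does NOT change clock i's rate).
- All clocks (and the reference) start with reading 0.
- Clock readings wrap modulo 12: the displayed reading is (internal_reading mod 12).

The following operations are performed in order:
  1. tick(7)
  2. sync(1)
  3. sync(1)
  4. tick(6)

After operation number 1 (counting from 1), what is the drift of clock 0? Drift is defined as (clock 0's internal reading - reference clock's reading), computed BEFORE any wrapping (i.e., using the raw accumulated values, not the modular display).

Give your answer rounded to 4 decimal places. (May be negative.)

Answer: -0.7000

Derivation:
After op 1 tick(7): ref=7.0000 raw=[6.3000 5.6000 6.3000]
Drift of clock 0 after op 1: 6.3000 - 7.0000 = -0.7000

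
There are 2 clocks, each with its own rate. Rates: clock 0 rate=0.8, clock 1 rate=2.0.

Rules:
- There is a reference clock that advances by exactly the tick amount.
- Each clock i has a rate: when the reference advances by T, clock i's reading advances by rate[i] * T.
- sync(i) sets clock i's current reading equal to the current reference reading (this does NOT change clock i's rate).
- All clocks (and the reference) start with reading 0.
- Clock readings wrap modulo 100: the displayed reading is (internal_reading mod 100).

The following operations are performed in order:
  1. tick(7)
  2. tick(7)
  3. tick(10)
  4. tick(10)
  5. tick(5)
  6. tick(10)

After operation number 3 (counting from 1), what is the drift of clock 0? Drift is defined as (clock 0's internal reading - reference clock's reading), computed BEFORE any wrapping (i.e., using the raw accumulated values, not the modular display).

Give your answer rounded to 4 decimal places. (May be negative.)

After op 1 tick(7): ref=7.0000 raw=[5.6000 14.0000]
After op 2 tick(7): ref=14.0000 raw=[11.2000 28.0000]
After op 3 tick(10): ref=24.0000 raw=[19.2000 48.0000]
Drift of clock 0 after op 3: 19.2000 - 24.0000 = -4.8000

Answer: -4.8000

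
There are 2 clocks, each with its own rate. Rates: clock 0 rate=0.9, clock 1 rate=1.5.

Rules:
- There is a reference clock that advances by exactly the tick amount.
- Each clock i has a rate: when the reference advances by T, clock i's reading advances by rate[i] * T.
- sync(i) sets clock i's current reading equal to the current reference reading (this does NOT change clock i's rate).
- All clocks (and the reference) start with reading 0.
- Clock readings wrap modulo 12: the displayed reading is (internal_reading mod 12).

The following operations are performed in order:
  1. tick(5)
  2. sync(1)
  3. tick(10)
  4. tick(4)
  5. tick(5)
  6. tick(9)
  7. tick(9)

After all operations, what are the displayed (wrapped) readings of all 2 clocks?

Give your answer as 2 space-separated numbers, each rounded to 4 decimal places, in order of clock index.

After op 1 tick(5): ref=5.0000 raw=[4.5000 7.5000]
After op 2 sync(1): ref=5.0000 raw=[4.5000 5.0000]
After op 3 tick(10): ref=15.0000 raw=[13.5000 20.0000]
After op 4 tick(4): ref=19.0000 raw=[17.1000 26.0000]
After op 5 tick(5): ref=24.0000 raw=[21.6000 33.5000]
After op 6 tick(9): ref=33.0000 raw=[29.7000 47.0000]
After op 7 tick(9): ref=42.0000 raw=[37.8000 60.5000]
Wrap final raw readings (mod 12): 37.8000 mod 12 = 1.8000; 60.5000 mod 12 = 0.5000

Answer: 1.8000 0.5000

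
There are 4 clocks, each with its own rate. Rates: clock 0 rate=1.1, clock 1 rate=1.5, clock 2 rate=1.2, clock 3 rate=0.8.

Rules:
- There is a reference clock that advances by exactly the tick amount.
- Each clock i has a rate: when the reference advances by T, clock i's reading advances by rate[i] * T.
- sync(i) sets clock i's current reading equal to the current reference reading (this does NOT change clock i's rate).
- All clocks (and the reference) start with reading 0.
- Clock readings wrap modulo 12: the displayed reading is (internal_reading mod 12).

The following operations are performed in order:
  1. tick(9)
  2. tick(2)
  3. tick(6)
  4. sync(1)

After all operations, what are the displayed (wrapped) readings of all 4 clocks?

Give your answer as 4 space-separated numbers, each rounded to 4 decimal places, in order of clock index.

After op 1 tick(9): ref=9.0000 raw=[9.9000 13.5000 10.8000 7.2000]
After op 2 tick(2): ref=11.0000 raw=[12.1000 16.5000 13.2000 8.8000]
After op 3 tick(6): ref=17.0000 raw=[18.7000 25.5000 20.4000 13.6000]
After op 4 sync(1): ref=17.0000 raw=[18.7000 17.0000 20.4000 13.6000]
Wrap final raw readings (mod 12): 18.7000 mod 12 = 6.7000; 17.0000 mod 12 = 5.0000; 20.4000 mod 12 = 8.4000; 13.6000 mod 12 = 1.6000

Answer: 6.7000 5.0000 8.4000 1.6000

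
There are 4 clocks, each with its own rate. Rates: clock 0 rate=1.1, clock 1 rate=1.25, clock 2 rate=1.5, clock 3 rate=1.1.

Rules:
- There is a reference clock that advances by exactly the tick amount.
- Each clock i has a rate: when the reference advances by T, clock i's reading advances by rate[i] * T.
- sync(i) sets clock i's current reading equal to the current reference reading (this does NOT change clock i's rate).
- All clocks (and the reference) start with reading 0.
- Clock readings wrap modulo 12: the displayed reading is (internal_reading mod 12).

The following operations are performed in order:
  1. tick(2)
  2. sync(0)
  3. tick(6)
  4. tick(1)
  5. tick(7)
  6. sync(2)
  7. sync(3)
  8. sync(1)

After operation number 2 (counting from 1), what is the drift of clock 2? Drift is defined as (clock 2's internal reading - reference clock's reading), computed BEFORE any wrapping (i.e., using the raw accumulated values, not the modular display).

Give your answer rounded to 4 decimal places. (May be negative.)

After op 1 tick(2): ref=2.0000 raw=[2.2000 2.5000 3.0000 2.2000]
After op 2 sync(0): ref=2.0000 raw=[2.0000 2.5000 3.0000 2.2000]
Drift of clock 2 after op 2: 3.0000 - 2.0000 = 1.0000

Answer: 1.0000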